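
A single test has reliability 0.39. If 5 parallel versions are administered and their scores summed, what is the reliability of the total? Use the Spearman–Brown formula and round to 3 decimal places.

0.762

ρ_k = kρ / (1 + (k−1)ρ) = 5·0.39 / (1 + 4·0.39) = 1.950 / 2.560 = 0.762.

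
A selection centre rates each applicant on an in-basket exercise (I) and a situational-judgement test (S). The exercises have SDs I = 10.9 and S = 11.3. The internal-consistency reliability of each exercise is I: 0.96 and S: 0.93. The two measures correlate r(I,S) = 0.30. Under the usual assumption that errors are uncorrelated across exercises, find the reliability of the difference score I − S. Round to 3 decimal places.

0.921

Var(I−S) = 10.9² + 11.3² − 2·10.9·11.3·0.30 = 246.5 − 73.902 = 172.598.
Because errors are independent across components, Cov(Tᵢ,Tⱼ) = Cov(Xᵢ,Xⱼ); the off-diagonal part of the true-score variance is the same as above.
True-score variance = [10.9²·0.96 + 11.3²·0.93] − 73.902 = 232.809 − 73.902 = 158.907.
Reliability = 158.907 / 172.598 = 0.921.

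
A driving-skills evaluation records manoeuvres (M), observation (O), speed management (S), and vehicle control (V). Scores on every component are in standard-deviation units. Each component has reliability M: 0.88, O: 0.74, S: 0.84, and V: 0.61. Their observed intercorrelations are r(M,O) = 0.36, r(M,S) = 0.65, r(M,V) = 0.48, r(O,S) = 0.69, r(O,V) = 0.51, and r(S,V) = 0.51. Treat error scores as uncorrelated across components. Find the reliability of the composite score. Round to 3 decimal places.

Var(M+O+S+V) = 4 + 2·[0.36 + 0.65 + 0.48 + 0.69 + 0.51 + 0.51] = 4 + 6.4 = 10.4.
With uncorrelated errors the cross-covariances are all true-score covariance, so they carry over unchanged; only the diagonal terms shrink to ρᵢσᵢ².
True-score variance = [0.88 + 0.74 + 0.84 + 0.61] + 6.4 = 3.07 + 6.4 = 9.47.
Reliability = 9.47 / 10.4 = 0.911.

0.911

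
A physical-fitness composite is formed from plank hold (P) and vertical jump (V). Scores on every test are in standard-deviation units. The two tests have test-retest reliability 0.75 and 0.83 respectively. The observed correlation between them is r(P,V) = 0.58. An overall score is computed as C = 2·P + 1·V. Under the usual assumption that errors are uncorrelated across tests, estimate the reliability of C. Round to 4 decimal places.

Var(C) = 2² + 1 + 2·[2·0.58] = 5 + 2.32 = 7.32.
With uncorrelated errors the cross-covariances are all true-score covariance, so they carry over unchanged; only the diagonal terms shrink to ρᵢσᵢ².
True-score variance = [2²·0.75 + 0.83] + 2.32 = 3.83 + 2.32 = 6.15.
Reliability = 6.15 / 7.32 = 0.8402.

0.8402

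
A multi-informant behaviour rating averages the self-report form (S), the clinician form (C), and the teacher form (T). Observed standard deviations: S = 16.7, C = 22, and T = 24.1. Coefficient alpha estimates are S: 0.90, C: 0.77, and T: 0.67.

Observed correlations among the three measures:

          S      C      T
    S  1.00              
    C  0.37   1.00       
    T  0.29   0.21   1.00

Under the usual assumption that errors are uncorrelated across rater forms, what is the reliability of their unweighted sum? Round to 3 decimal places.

0.840

Var(S+C+T) = 16.7² + 22² + 24.1² + 2·[16.7·22·0.37 + 16.7·24.1·0.29 + 22·24.1·0.21] = 1343.7 + 727.993 = 2071.69.
Because errors are independent across components, Cov(Tᵢ,Tⱼ) = Cov(Xᵢ,Xⱼ); the off-diagonal part of the true-score variance is the same as above.
True-score variance = [16.7²·0.90 + 22²·0.77 + 24.1²·0.67] + 727.993 = 1012.82 + 727.993 = 1740.82.
Reliability = 1740.82 / 2071.69 = 0.840.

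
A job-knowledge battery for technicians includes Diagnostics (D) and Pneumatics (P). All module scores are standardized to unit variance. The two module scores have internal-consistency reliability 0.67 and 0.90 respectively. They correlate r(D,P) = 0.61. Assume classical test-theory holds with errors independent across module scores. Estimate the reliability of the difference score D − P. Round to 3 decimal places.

0.449

Var(D−P) = 1 + 1 − 2·0.61 = 2 − 1.22 = 0.78.
Because errors are independent across components, Cov(Tᵢ,Tⱼ) = Cov(Xᵢ,Xⱼ); the off-diagonal part of the true-score variance is the same as above.
True-score variance = [0.67 + 0.90] − 1.22 = 1.57 − 1.22 = 0.35.
Reliability = 0.35 / 0.78 = 0.449.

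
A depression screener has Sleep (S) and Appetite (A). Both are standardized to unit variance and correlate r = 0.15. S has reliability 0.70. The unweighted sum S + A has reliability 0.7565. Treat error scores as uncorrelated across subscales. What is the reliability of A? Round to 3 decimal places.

Var(S+A) = 2 + 2·0.15 = 2.300.
True-score variance = ρ_S + ρ_A + 2·0.15, so 0.7565 = (0.70 + ρ_A + 0.30) / 2.300.
ρ_A = 0.7565·2.300 − 0.70 − 0.30 = 0.740.

0.740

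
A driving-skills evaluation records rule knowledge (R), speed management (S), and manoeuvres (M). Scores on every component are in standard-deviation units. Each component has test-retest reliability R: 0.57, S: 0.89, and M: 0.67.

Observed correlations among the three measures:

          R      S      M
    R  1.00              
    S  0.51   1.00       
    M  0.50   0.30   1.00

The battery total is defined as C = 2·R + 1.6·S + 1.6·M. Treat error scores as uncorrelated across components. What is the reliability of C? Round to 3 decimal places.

Var(C) = 2² + 1.6² + 1.6² + 2·[3.2·0.51 + 3.2·0.50 + 2.56·0.30] = 9.12 + 8 = 17.12.
Because errors are independent across components, Cov(Tᵢ,Tⱼ) = Cov(Xᵢ,Xⱼ); the off-diagonal part of the true-score variance is the same as above.
True-score variance = [2²·0.57 + 1.6²·0.89 + 1.6²·0.67] + 8 = 6.2736 + 8 = 14.2736.
Reliability = 14.2736 / 17.12 = 0.834.

0.834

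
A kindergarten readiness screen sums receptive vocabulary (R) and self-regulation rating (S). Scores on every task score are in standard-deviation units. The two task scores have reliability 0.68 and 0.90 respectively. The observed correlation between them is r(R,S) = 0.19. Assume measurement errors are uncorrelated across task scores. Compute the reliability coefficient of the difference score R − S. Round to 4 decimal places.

0.7407

Var(R−S) = 1 + 1 − 2·0.19 = 2 − 0.38 = 1.62.
With uncorrelated errors the cross-covariances are all true-score covariance, so they carry over unchanged; only the diagonal terms shrink to ρᵢσᵢ².
True-score variance = [0.68 + 0.90] − 0.38 = 1.58 − 0.38 = 1.2.
Reliability = 1.2 / 1.62 = 0.7407.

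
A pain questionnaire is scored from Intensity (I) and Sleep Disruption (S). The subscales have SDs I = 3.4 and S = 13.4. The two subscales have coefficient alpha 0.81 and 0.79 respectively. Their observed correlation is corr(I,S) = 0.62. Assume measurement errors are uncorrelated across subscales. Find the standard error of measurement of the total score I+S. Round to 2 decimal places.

Var(total) = 191.12 + 56.4944 = 247.614.
True-score variance = 151.216 + 56.4944 = 207.71, so reliability = 0.8388.
Error variance = 247.614 − 207.71 = 39.904; SEM = √39.904 = 6.32.

6.32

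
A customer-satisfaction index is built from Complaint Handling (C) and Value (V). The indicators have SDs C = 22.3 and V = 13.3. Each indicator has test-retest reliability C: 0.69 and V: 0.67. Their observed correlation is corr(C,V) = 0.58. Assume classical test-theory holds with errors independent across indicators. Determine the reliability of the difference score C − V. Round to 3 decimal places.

0.356

Var(C−V) = 22.3² + 13.3² − 2·22.3·13.3·0.58 = 674.18 − 344.044 = 330.136.
Under uncorrelated errors the observed covariances equal the true-score covariances, so only the own-variance terms attenuate.
True-score variance = [22.3²·0.69 + 13.3²·0.67] − 344.044 = 461.646 − 344.044 = 117.602.
Reliability = 117.602 / 330.136 = 0.356.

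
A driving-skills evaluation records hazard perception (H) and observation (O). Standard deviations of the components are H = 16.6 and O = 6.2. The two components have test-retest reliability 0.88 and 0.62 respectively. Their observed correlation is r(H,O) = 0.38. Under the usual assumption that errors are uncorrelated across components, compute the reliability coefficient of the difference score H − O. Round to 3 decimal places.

0.798

Var(H−O) = 16.6² + 6.2² − 2·16.6·6.2·0.38 = 314 − 78.2192 = 235.781.
Under uncorrelated errors the observed covariances equal the true-score covariances, so only the own-variance terms attenuate.
True-score variance = [16.6²·0.88 + 6.2²·0.62] − 78.2192 = 266.326 − 78.2192 = 188.106.
Reliability = 188.106 / 235.781 = 0.798.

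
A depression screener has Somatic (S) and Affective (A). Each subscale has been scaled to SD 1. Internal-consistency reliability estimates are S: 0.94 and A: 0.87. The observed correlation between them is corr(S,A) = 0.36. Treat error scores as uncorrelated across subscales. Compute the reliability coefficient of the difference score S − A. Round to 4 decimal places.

Var(S−A) = 1 + 1 − 2·0.36 = 2 − 0.72 = 1.28.
With uncorrelated errors the cross-covariances are all true-score covariance, so they carry over unchanged; only the diagonal terms shrink to ρᵢσᵢ².
True-score variance = [0.94 + 0.87] − 0.72 = 1.81 − 0.72 = 1.09.
Reliability = 1.09 / 1.28 = 0.8516.

0.8516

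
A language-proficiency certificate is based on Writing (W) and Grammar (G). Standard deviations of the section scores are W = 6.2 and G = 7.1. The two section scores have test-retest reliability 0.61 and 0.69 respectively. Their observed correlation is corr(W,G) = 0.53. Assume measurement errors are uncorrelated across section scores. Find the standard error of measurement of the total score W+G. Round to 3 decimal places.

Var(total) = 88.85 + 46.6612 = 135.511.
True-score variance = 58.2313 + 46.6612 = 104.893, so reliability = 0.7741.
Error variance = 135.511 − 104.893 = 30.6187; SEM = √30.6187 = 5.533.

5.533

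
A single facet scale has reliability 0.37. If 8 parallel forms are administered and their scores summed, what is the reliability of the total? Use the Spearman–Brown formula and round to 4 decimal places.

0.8245

ρ_k = kρ / (1 + (k−1)ρ) = 8·0.37 / (1 + 7·0.37) = 2.960 / 3.590 = 0.8245.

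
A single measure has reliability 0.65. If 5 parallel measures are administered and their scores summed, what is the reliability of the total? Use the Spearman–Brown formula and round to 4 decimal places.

ρ_k = kρ / (1 + (k−1)ρ) = 5·0.65 / (1 + 4·0.65) = 3.250 / 3.600 = 0.9028.

0.9028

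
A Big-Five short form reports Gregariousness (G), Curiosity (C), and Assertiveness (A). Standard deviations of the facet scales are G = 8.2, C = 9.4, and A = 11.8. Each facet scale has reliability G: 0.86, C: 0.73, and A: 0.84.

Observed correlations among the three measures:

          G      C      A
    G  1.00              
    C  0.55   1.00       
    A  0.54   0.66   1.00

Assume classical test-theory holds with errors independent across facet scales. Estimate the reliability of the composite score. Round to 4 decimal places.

Var(G+C+A) = 8.2² + 9.4² + 11.8² + 2·[8.2·9.4·0.55 + 8.2·11.8·0.54 + 9.4·11.8·0.66] = 294.84 + 335.703 = 630.543.
With uncorrelated errors the cross-covariances are all true-score covariance, so they carry over unchanged; only the diagonal terms shrink to ρᵢσᵢ².
True-score variance = [8.2²·0.86 + 9.4²·0.73 + 11.8²·0.84] + 335.703 = 239.291 + 335.703 = 574.994.
Reliability = 574.994 / 630.543 = 0.9119.

0.9119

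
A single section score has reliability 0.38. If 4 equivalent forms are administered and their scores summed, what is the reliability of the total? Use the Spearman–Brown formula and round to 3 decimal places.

ρ_k = kρ / (1 + (k−1)ρ) = 4·0.38 / (1 + 3·0.38) = 1.520 / 2.140 = 0.710.

0.710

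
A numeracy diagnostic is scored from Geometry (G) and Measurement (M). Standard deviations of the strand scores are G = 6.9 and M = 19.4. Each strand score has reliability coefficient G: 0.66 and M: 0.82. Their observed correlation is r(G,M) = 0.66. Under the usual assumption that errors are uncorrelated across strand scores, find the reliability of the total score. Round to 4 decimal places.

Var(G+M) = 6.9² + 19.4² + 2·[6.9·19.4·0.66] = 423.97 + 176.695 = 600.665.
Because errors are independent across components, Cov(Tᵢ,Tⱼ) = Cov(Xᵢ,Xⱼ); the off-diagonal part of the true-score variance is the same as above.
True-score variance = [6.9²·0.66 + 19.4²·0.82] + 176.695 = 340.038 + 176.695 = 516.733.
Reliability = 516.733 / 600.665 = 0.8603.

0.8603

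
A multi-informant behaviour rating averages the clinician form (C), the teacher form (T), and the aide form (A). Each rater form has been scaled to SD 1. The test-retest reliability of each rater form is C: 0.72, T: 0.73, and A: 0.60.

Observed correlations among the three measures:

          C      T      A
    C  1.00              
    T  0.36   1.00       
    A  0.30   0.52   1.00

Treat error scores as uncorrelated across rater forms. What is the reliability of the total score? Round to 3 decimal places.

0.823

Var(C+T+A) = 3 + 2·[0.36 + 0.30 + 0.52] = 3 + 2.36 = 5.36.
Under uncorrelated errors the observed covariances equal the true-score covariances, so only the own-variance terms attenuate.
True-score variance = [0.72 + 0.73 + 0.60] + 2.36 = 2.05 + 2.36 = 4.41.
Reliability = 4.41 / 5.36 = 0.823.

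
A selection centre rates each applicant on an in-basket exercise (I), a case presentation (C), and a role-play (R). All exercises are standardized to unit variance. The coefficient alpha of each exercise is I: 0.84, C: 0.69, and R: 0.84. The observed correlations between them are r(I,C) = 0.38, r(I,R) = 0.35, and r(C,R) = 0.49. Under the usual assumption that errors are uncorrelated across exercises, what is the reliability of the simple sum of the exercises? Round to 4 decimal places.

0.8842

Var(I+C+R) = 3 + 2·[0.38 + 0.35 + 0.49] = 3 + 2.44 = 5.44.
Because errors are independent across components, Cov(Tᵢ,Tⱼ) = Cov(Xᵢ,Xⱼ); the off-diagonal part of the true-score variance is the same as above.
True-score variance = [0.84 + 0.69 + 0.84] + 2.44 = 2.37 + 2.44 = 4.81.
Reliability = 4.81 / 5.44 = 0.8842.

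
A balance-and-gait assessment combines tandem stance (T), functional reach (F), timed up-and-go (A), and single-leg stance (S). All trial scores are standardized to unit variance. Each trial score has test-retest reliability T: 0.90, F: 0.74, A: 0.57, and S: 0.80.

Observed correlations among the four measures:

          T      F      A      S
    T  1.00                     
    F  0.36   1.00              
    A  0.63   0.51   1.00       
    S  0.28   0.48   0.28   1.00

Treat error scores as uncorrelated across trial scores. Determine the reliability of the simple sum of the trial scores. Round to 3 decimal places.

Var(T+F+A+S) = 4 + 2·[0.36 + 0.63 + 0.28 + 0.51 + 0.48 + 0.28] = 4 + 5.08 = 9.08.
Under uncorrelated errors the observed covariances equal the true-score covariances, so only the own-variance terms attenuate.
True-score variance = [0.90 + 0.74 + 0.57 + 0.80] + 5.08 = 3.01 + 5.08 = 8.09.
Reliability = 8.09 / 9.08 = 0.891.

0.891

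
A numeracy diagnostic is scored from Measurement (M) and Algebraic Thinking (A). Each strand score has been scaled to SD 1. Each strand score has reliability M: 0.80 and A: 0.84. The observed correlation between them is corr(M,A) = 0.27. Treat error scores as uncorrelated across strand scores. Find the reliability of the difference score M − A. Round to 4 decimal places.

0.7534

Var(M−A) = 1 + 1 − 2·0.27 = 2 − 0.54 = 1.46.
Under uncorrelated errors the observed covariances equal the true-score covariances, so only the own-variance terms attenuate.
True-score variance = [0.80 + 0.84] − 0.54 = 1.64 − 0.54 = 1.1.
Reliability = 1.1 / 1.46 = 0.7534.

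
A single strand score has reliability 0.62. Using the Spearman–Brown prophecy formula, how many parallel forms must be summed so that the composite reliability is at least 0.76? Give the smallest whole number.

k ≥ ρ*(1−ρ₁)/(ρ₁(1−ρ*)) = 0.76·0.38 / (0.62·0.24) = 1.941.
Smallest integer k = 2.

2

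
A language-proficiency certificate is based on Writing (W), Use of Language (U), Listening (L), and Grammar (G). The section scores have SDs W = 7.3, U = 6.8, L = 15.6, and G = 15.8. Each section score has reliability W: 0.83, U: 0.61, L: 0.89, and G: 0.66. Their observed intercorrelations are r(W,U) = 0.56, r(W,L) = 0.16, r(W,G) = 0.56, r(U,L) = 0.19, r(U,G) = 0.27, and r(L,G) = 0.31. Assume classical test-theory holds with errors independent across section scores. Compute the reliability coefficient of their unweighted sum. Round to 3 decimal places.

0.870

Var(W+U+L+G) = 7.3² + 6.8² + 15.6² + 15.8² + 2·[7.3·6.8·0.56 + 7.3·15.6·0.16 + 7.3·15.8·0.56 + 6.8·15.6·0.19 + 6.8·15.8·0.27 + 15.6·15.8·0.31] = 592.53 + 472.365 = 1064.89.
Under uncorrelated errors the observed covariances equal the true-score covariances, so only the own-variance terms attenuate.
True-score variance = [7.3²·0.83 + 6.8²·0.61 + 15.6²·0.89 + 15.8²·0.66] + 472.365 = 453.79 + 472.365 = 926.155.
Reliability = 926.155 / 1064.89 = 0.870.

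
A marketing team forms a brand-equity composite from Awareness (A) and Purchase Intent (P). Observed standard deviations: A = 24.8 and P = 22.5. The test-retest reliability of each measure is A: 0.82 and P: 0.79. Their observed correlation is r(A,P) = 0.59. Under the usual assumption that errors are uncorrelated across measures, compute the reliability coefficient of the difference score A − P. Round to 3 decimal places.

0.531

Var(A−P) = 24.8² + 22.5² − 2·24.8·22.5·0.59 = 1121.29 − 658.44 = 462.85.
Because errors are independent across components, Cov(Tᵢ,Tⱼ) = Cov(Xᵢ,Xⱼ); the off-diagonal part of the true-score variance is the same as above.
True-score variance = [24.8²·0.82 + 22.5²·0.79] − 658.44 = 904.27 − 658.44 = 245.83.
Reliability = 245.83 / 462.85 = 0.531.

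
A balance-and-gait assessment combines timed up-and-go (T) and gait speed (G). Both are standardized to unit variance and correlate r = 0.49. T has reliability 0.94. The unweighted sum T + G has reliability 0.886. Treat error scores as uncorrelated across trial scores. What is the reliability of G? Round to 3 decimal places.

Var(T+G) = 2 + 2·0.49 = 2.980.
True-score variance = ρ_T + ρ_G + 2·0.49, so 0.886 = (0.94 + ρ_G + 0.98) / 2.980.
ρ_G = 0.886·2.980 − 0.94 − 0.98 = 0.720.

0.720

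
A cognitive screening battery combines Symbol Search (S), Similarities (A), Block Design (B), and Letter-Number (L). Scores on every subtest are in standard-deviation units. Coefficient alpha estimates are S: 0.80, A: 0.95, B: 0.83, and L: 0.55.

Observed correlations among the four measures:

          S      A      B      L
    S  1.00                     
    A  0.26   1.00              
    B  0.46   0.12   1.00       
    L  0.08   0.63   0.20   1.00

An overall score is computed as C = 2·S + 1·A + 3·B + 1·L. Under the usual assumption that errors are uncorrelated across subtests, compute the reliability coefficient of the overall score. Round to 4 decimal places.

Var(C) = 2² + 1 + 3² + 1 + 2·[2·0.26 + 6·0.46 + 2·0.08 + 3·0.12 + 0.63 + 3·0.20] = 15 + 10.06 = 25.06.
With uncorrelated errors the cross-covariances are all true-score covariance, so they carry over unchanged; only the diagonal terms shrink to ρᵢσᵢ².
True-score variance = [2²·0.80 + 0.95 + 3²·0.83 + 0.55] + 10.06 = 12.17 + 10.06 = 22.23.
Reliability = 22.23 / 25.06 = 0.8871.

0.8871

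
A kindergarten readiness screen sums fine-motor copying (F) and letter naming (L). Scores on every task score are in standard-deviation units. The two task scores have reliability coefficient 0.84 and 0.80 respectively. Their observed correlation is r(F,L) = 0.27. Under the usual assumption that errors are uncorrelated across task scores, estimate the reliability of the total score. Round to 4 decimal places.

0.8583

Var(F+L) = 2 + 2·[0.27] = 2 + 0.54 = 2.54.
Because errors are independent across components, Cov(Tᵢ,Tⱼ) = Cov(Xᵢ,Xⱼ); the off-diagonal part of the true-score variance is the same as above.
True-score variance = [0.84 + 0.80] + 0.54 = 1.64 + 0.54 = 2.18.
Reliability = 2.18 / 2.54 = 0.8583.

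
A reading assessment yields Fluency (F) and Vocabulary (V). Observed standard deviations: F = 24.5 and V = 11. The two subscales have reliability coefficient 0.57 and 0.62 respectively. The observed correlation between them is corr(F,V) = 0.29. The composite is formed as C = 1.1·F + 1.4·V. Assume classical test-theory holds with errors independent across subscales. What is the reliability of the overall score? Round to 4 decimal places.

0.6658

Var(C) = 1.1²·24.5² + 1.4²·11² + 2·[1.54·24.5·11·0.29] = 963.463 + 240.717 = 1204.18.
Under uncorrelated errors the observed covariances equal the true-score covariances, so only the own-variance terms attenuate.
True-score variance = [1.1²·24.5²·0.57 + 1.4²·11²·0.62] + 240.717 = 561.032 + 240.717 = 801.749.
Reliability = 801.749 / 1204.18 = 0.6658.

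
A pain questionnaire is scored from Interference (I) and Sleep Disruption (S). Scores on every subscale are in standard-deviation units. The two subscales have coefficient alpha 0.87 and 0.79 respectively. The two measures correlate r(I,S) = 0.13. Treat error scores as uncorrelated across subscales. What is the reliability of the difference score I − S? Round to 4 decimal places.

0.8046

Var(I−S) = 1 + 1 − 2·0.13 = 2 − 0.26 = 1.74.
Because errors are independent across components, Cov(Tᵢ,Tⱼ) = Cov(Xᵢ,Xⱼ); the off-diagonal part of the true-score variance is the same as above.
True-score variance = [0.87 + 0.79] − 0.26 = 1.66 − 0.26 = 1.4.
Reliability = 1.4 / 1.74 = 0.8046.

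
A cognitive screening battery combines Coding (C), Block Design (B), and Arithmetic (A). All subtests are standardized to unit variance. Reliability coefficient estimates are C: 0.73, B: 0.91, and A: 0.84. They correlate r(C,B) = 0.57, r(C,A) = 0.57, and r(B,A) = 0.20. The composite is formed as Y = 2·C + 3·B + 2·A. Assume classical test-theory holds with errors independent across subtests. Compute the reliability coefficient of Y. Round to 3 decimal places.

Var(Y) = 2² + 3² + 2² + 2·[6·0.57 + 4·0.57 + 6·0.20] = 17 + 13.8 = 30.8.
Because errors are independent across components, Cov(Tᵢ,Tⱼ) = Cov(Xᵢ,Xⱼ); the off-diagonal part of the true-score variance is the same as above.
True-score variance = [2²·0.73 + 3²·0.91 + 2²·0.84] + 13.8 = 14.47 + 13.8 = 28.27.
Reliability = 28.27 / 30.8 = 0.918.

0.918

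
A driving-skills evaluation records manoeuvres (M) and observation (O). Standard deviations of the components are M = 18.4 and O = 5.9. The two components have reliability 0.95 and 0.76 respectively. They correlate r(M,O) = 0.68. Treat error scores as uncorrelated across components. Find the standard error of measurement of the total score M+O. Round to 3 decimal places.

5.028

Var(total) = 373.37 + 147.642 = 521.012.
True-score variance = 348.088 + 147.642 = 495.729, so reliability = 0.9515.
Error variance = 521.012 − 495.729 = 25.2824; SEM = √25.2824 = 5.028.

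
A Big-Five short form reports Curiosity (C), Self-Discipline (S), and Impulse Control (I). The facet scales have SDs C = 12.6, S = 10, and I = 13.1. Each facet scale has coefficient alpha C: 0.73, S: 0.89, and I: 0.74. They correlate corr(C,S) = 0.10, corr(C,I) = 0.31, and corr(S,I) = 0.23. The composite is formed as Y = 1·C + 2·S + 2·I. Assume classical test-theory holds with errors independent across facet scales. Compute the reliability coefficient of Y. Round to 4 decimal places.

0.8476

Var(Y) = 12.6² + 2²·10² + 2²·13.1² + 2·[2·12.6·10·0.10 + 2·12.6·13.1·0.31 + 4·10·13.1·0.23] = 1245.2 + 496.114 = 1741.31.
Under uncorrelated errors the observed covariances equal the true-score covariances, so only the own-variance terms attenuate.
True-score variance = [12.6²·0.73 + 2²·10²·0.89 + 2²·13.1²·0.74] + 496.114 = 979.86 + 496.114 = 1475.97.
Reliability = 1475.97 / 1741.31 = 0.8476.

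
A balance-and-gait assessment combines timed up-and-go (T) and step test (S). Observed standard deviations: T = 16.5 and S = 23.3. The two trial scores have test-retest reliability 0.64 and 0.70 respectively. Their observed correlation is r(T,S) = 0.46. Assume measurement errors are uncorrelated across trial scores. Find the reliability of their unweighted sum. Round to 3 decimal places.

0.777

Var(T+S) = 16.5² + 23.3² + 2·[16.5·23.3·0.46] = 815.14 + 353.694 = 1168.83.
With uncorrelated errors the cross-covariances are all true-score covariance, so they carry over unchanged; only the diagonal terms shrink to ρᵢσᵢ².
True-score variance = [16.5²·0.64 + 23.3²·0.70] + 353.694 = 554.263 + 353.694 = 907.957.
Reliability = 907.957 / 1168.83 = 0.777.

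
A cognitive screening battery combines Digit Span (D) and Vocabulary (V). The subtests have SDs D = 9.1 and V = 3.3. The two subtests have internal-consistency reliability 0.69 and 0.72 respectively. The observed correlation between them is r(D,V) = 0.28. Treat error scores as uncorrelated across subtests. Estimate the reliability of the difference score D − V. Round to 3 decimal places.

0.626

Var(D−V) = 9.1² + 3.3² − 2·9.1·3.3·0.28 = 93.7 − 16.8168 = 76.8832.
With uncorrelated errors the cross-covariances are all true-score covariance, so they carry over unchanged; only the diagonal terms shrink to ρᵢσᵢ².
True-score variance = [9.1²·0.69 + 3.3²·0.72] − 16.8168 = 64.9797 − 16.8168 = 48.1629.
Reliability = 48.1629 / 76.8832 = 0.626.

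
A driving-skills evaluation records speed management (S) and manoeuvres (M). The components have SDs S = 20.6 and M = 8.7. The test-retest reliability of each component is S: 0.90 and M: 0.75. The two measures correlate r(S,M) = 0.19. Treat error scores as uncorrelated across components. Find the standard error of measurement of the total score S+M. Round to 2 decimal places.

7.83

Var(total) = 500.05 + 68.1036 = 568.154.
True-score variance = 438.692 + 68.1036 = 506.795, so reliability = 0.8920.
Error variance = 568.154 − 506.795 = 61.3585; SEM = √61.3585 = 7.83.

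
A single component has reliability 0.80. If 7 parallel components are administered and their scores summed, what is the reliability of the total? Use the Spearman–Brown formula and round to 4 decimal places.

0.9655

ρ_k = kρ / (1 + (k−1)ρ) = 7·0.80 / (1 + 6·0.80) = 5.600 / 5.800 = 0.9655.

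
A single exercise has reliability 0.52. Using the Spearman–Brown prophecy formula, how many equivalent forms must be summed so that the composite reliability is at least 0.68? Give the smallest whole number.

k ≥ ρ*(1−ρ₁)/(ρ₁(1−ρ*)) = 0.68·0.48 / (0.52·0.32) = 1.962.
Smallest integer k = 2.

2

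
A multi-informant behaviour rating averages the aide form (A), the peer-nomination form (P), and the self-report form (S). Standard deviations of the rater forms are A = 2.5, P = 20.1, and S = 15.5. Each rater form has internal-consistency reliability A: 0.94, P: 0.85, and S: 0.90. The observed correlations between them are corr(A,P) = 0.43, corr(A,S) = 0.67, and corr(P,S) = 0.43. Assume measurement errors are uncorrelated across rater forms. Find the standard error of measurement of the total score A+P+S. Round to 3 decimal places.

Var(total) = 650.51 + 363.073 = 1013.58.
True-score variance = 565.509 + 363.073 = 928.582, so reliability = 0.9161.
Error variance = 1013.58 − 928.582 = 85.0015; SEM = √85.0015 = 9.220.

9.220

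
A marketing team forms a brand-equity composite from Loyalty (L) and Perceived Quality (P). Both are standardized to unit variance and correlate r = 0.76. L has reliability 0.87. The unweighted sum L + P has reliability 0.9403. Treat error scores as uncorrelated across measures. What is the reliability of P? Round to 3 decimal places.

0.920

Var(L+P) = 2 + 2·0.76 = 3.520.
True-score variance = ρ_L + ρ_P + 2·0.76, so 0.9403 = (0.87 + ρ_P + 1.52) / 3.520.
ρ_P = 0.9403·3.520 − 0.87 − 1.52 = 0.920.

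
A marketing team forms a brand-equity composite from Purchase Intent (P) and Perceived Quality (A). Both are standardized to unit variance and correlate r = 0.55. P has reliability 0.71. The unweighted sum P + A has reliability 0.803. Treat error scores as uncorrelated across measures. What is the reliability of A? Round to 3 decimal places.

Var(P+A) = 2 + 2·0.55 = 3.100.
True-score variance = ρ_P + ρ_A + 2·0.55, so 0.803 = (0.71 + ρ_A + 1.10) / 3.100.
ρ_A = 0.803·3.100 − 0.71 − 1.10 = 0.679.

0.679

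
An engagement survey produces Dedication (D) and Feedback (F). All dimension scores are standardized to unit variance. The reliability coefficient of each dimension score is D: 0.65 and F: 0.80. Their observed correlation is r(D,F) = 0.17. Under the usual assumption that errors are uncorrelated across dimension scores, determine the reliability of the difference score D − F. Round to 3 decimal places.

Var(D−F) = 1 + 1 − 2·0.17 = 2 − 0.34 = 1.66.
Because errors are independent across components, Cov(Tᵢ,Tⱼ) = Cov(Xᵢ,Xⱼ); the off-diagonal part of the true-score variance is the same as above.
True-score variance = [0.65 + 0.80] − 0.34 = 1.45 − 0.34 = 1.11.
Reliability = 1.11 / 1.66 = 0.669.

0.669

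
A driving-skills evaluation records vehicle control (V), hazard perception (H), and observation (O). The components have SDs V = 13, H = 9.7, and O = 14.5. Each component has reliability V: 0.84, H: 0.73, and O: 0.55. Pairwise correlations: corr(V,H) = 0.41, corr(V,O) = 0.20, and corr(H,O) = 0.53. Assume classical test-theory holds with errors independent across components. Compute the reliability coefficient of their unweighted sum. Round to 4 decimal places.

Var(V+H+O) = 13² + 9.7² + 14.5² + 2·[13·9.7·0.41 + 13·14.5·0.20 + 9.7·14.5·0.53] = 473.34 + 327.891 = 801.231.
With uncorrelated errors the cross-covariances are all true-score covariance, so they carry over unchanged; only the diagonal terms shrink to ρᵢσᵢ².
True-score variance = [13²·0.84 + 9.7²·0.73 + 14.5²·0.55] + 327.891 = 326.283 + 327.891 = 654.174.
Reliability = 654.174 / 801.231 = 0.8165.

0.8165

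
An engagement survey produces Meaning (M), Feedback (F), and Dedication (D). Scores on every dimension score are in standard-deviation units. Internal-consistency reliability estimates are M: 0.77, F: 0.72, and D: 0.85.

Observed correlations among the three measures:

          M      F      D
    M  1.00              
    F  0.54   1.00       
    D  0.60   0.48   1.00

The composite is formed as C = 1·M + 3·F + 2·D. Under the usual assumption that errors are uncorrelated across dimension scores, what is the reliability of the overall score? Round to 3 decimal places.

Var(C) = 1 + 3² + 2² + 2·[3·0.54 + 2·0.60 + 6·0.48] = 14 + 11.4 = 25.4.
Because errors are independent across components, Cov(Tᵢ,Tⱼ) = Cov(Xᵢ,Xⱼ); the off-diagonal part of the true-score variance is the same as above.
True-score variance = [0.77 + 3²·0.72 + 2²·0.85] + 11.4 = 10.65 + 11.4 = 22.05.
Reliability = 22.05 / 25.4 = 0.868.

0.868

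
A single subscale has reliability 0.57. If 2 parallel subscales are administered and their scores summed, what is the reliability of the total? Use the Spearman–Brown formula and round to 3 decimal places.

0.726

ρ_k = kρ / (1 + (k−1)ρ) = 2·0.57 / (1 + 1·0.57) = 1.140 / 1.570 = 0.726.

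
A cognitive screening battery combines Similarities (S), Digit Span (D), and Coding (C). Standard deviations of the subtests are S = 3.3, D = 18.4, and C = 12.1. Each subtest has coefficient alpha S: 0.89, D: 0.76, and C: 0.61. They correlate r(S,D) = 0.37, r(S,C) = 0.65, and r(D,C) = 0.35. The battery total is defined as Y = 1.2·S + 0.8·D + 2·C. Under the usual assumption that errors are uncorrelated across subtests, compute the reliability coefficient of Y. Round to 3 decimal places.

Var(Y) = 1.2²·3.3² + 0.8²·18.4² + 2²·12.1² + 2·[0.96·3.3·18.4·0.37 + 2.4·3.3·12.1·0.65 + 1.6·18.4·12.1·0.35] = 818 + 417.074 = 1235.07.
Because errors are independent across components, Cov(Tᵢ,Tⱼ) = Cov(Xᵢ,Xⱼ); the off-diagonal part of the true-score variance is the same as above.
True-score variance = [1.2²·3.3²·0.89 + 0.8²·18.4²·0.76 + 2²·12.1²·0.61] + 417.074 = 535.873 + 417.074 = 952.946.
Reliability = 952.946 / 1235.07 = 0.772.

0.772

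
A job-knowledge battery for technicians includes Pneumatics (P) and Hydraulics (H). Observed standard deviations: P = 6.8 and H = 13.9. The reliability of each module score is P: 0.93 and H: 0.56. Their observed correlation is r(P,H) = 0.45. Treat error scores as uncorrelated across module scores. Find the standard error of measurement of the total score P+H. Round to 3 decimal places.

Var(total) = 239.45 + 85.068 = 324.518.
True-score variance = 151.201 + 85.068 = 236.269, so reliability = 0.7281.
Error variance = 324.518 − 236.269 = 88.2492; SEM = √88.2492 = 9.394.

9.394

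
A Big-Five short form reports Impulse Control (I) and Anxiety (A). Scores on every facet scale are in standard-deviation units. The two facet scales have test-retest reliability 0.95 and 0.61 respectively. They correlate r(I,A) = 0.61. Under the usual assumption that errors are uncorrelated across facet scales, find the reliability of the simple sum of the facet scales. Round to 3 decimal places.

0.863

Var(I+A) = 2 + 2·[0.61] = 2 + 1.22 = 3.22.
Under uncorrelated errors the observed covariances equal the true-score covariances, so only the own-variance terms attenuate.
True-score variance = [0.95 + 0.61] + 1.22 = 1.56 + 1.22 = 2.78.
Reliability = 2.78 / 3.22 = 0.863.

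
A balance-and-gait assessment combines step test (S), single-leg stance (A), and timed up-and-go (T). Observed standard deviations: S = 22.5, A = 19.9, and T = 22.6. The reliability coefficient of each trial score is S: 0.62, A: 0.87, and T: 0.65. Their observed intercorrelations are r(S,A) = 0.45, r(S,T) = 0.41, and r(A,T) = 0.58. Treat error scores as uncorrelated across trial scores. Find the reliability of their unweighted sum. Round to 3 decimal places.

0.847

Var(S+A+T) = 22.5² + 19.9² + 22.6² + 2·[22.5·19.9·0.45 + 22.5·22.6·0.41 + 19.9·22.6·0.58] = 1413.02 + 1341.64 = 2754.66.
Because errors are independent across components, Cov(Tᵢ,Tⱼ) = Cov(Xᵢ,Xⱼ); the off-diagonal part of the true-score variance is the same as above.
True-score variance = [22.5²·0.62 + 19.9²·0.87 + 22.6²·0.65] + 1341.64 = 990.398 + 1341.64 = 2332.04.
Reliability = 2332.04 / 2754.66 = 0.847.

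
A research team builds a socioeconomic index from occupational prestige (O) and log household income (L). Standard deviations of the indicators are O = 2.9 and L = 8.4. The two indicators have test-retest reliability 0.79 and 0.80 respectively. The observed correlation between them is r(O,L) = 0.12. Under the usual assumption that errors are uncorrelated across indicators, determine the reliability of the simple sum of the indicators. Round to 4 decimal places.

Var(O+L) = 2.9² + 8.4² + 2·[2.9·8.4·0.12] = 78.97 + 5.8464 = 84.8164.
Under uncorrelated errors the observed covariances equal the true-score covariances, so only the own-variance terms attenuate.
True-score variance = [2.9²·0.79 + 8.4²·0.80] + 5.8464 = 63.0919 + 5.8464 = 68.9383.
Reliability = 68.9383 / 84.8164 = 0.8128.

0.8128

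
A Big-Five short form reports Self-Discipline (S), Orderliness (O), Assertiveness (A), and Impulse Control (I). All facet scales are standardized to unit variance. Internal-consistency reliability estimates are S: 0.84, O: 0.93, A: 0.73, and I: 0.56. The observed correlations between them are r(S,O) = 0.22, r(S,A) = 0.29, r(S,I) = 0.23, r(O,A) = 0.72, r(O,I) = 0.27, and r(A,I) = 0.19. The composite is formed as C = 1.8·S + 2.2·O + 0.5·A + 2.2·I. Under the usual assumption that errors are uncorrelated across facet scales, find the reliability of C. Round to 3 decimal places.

0.860

Var(C) = 1.8² + 2.2² + 0.5² + 2.2² + 2·[3.96·0.22 + 0.9·0.29 + 3.96·0.23 + 1.1·0.72 + 4.84·0.27 + 1.1·0.19] = 13.17 + 8.7016 = 21.8716.
Under uncorrelated errors the observed covariances equal the true-score covariances, so only the own-variance terms attenuate.
True-score variance = [1.8²·0.84 + 2.2²·0.93 + 0.5²·0.73 + 2.2²·0.56] + 8.7016 = 10.1157 + 8.7016 = 18.8173.
Reliability = 18.8173 / 21.8716 = 0.860.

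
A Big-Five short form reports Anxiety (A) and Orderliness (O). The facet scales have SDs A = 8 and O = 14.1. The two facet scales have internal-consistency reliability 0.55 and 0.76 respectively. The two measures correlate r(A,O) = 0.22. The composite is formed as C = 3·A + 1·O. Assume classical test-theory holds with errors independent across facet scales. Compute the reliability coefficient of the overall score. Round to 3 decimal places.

0.668

Var(C) = 3²·8² + 14.1² + 2·[3·8·14.1·0.22] = 774.81 + 148.896 = 923.706.
Under uncorrelated errors the observed covariances equal the true-score covariances, so only the own-variance terms attenuate.
True-score variance = [3²·8²·0.55 + 14.1²·0.76] + 148.896 = 467.896 + 148.896 = 616.792.
Reliability = 616.792 / 923.706 = 0.668.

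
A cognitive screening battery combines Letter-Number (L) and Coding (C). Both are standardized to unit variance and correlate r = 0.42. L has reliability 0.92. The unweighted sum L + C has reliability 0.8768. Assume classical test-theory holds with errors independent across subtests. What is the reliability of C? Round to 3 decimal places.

0.730

Var(L+C) = 2 + 2·0.42 = 2.840.
True-score variance = ρ_L + ρ_C + 2·0.42, so 0.8768 = (0.92 + ρ_C + 0.84) / 2.840.
ρ_C = 0.8768·2.840 − 0.92 − 0.84 = 0.730.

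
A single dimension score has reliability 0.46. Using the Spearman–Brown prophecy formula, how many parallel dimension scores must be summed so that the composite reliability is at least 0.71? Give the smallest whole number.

3

k ≥ ρ*(1−ρ₁)/(ρ₁(1−ρ*)) = 0.71·0.54 / (0.46·0.29) = 2.874.
Smallest integer k = 3.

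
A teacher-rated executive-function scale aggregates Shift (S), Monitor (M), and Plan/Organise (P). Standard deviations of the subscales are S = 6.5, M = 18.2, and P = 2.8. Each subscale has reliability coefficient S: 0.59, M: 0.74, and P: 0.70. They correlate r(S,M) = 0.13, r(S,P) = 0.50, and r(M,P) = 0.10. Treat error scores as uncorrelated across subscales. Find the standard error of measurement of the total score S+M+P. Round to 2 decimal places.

Var(total) = 381.33 + 59.15 = 440.48.
True-score variance = 275.533 + 59.15 = 334.683, so reliability = 0.7598.
Error variance = 440.48 − 334.683 = 105.797; SEM = √105.797 = 10.29.

10.29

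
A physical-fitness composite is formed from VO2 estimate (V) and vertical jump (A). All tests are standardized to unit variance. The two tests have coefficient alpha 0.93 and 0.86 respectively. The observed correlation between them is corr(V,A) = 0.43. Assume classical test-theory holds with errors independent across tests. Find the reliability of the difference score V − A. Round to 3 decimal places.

Var(V−A) = 1 + 1 − 2·0.43 = 2 − 0.86 = 1.14.
Under uncorrelated errors the observed covariances equal the true-score covariances, so only the own-variance terms attenuate.
True-score variance = [0.93 + 0.86] − 0.86 = 1.79 − 0.86 = 0.93.
Reliability = 0.93 / 1.14 = 0.816.

0.816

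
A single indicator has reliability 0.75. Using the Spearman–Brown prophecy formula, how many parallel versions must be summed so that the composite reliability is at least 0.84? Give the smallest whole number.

k ≥ ρ*(1−ρ₁)/(ρ₁(1−ρ*)) = 0.84·0.25 / (0.75·0.16) = 1.750.
Smallest integer k = 2.

2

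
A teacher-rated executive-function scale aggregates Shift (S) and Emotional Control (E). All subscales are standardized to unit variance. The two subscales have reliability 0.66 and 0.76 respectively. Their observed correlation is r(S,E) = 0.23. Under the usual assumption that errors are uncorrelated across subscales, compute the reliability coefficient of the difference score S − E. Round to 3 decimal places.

0.623

Var(S−E) = 1 + 1 − 2·0.23 = 2 − 0.46 = 1.54.
Because errors are independent across components, Cov(Tᵢ,Tⱼ) = Cov(Xᵢ,Xⱼ); the off-diagonal part of the true-score variance is the same as above.
True-score variance = [0.66 + 0.76] − 0.46 = 1.42 − 0.46 = 0.96.
Reliability = 0.96 / 1.54 = 0.623.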